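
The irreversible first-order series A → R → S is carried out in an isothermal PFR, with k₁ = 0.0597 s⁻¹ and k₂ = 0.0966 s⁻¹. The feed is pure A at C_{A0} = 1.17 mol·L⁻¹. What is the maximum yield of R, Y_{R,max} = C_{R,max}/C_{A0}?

Evaluating C_R at τ_opt = ln(k₂/k₁)/(k₂−k₁) gives C_{R,max}/C_{A0} = (k₁/k₂)^[k₂/(k₂−k₁)].
= (0.0597/0.0966)^(0.0966/(0.0966−0.0597)) = (0.6180)^(2.618) = 0.2837.

0.284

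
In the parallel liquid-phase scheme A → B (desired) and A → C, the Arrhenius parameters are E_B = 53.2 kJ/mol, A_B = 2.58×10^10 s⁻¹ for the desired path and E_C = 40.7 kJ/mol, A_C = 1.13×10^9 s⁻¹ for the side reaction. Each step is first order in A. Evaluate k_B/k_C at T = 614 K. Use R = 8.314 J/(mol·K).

1.97

Since both paths have the same order in A, the concentration cancels and S_{B/C} = k_B/k_C = (A_B/A_C)·exp[(E_C−E_B)/(RT)].
(E_C−E_B)/(RT) = (40.7−53.2)×10³/(8.314×614) = -12500/5105 = -2.449.
k_B/k_C = (2.58×10^10/1.13×10^9)·exp(-2.449) = 22.83 × 0.08641 = 1.97.
Since E_B > E_C, raising the temperature improves selectivity toward B.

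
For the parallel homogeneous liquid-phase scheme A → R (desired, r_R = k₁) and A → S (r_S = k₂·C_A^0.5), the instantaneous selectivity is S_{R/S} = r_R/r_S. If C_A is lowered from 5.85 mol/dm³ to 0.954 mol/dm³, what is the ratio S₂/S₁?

2.48

S_{R/S} = (k₁/k₂)·C_A^-0.5, so S₂/S₁ = (C_{A,2}/C_{A,1})^-0.5.
= (0.954/5.85)^(-0.5) = (0.1631)^(-0.5) = 2.48.
Selectivity toward R rises as C_A falls — low-concentration operation is favoured.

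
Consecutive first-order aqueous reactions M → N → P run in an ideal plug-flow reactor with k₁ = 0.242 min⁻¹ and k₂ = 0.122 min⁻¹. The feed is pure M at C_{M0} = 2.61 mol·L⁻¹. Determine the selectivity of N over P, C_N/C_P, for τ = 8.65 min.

1.07

For first-order series with pure M initially, C_N(τ) = k₁C_{M0}/(k₂−k₁)·(e^(−k₁τ) − e^(−k₂τ)).
e^(−k₁τ) = e^(−0.242×8.65) = e^(−2.093) = 0.1233; e^(−k₂τ) = e^(−1.055) = 0.3481.
C_N = 0.242×2.61/(0.122−0.242) × (0.1233−0.3481) = (-5.263)×(-0.2248) = 1.183 mol·L⁻¹.
C_M = C_{M0}e^(−k₁τ) = 0.3218 mol·L⁻¹, so C_P = C_{M0}−C_M−C_N = 1.105 mol·L⁻¹; C_N/C_P = 1.07.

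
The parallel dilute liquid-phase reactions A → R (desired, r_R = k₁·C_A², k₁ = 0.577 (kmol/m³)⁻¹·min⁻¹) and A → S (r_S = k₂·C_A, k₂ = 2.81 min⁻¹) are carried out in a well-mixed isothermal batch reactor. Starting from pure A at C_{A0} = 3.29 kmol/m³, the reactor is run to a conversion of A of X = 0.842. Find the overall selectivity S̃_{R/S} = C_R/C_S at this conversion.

C_A = C_{A0}(1−X) = 0.5198 kmol/m³.
Along a PFR/batch, dC_S/dC_A = −r_S/(r_R+r_S) = −k₂/(k₂+k₁·C_A).
Integrating from C_{A0} to C_A: C_S = (2.81/0.577)·ln[(2.81+0.577·3.29)/(2.81+0.577·0.520)] = 4.870·ln(4.708/3.110) = 2.020 kmol/m³.
Then C_R = (C_{A0}−C_A) − C_S = 2.770 − 2.020 = 0.7504 kmol/m³.
S̃_{R/S} = C_R/C_S = 0.7504/2.020 = 0.372.

0.372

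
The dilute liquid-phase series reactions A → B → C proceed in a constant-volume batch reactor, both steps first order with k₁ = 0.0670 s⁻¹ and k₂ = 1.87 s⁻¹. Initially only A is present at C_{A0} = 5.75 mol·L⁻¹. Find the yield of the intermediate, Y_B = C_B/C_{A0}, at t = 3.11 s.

0.0301

Solving the coupled first-order balances gives C_B(t) = [k₁/(k₂−k₁)]·C_{A0}·(e^(−k₁t) − e^(−k₂t)).
e^(−k₁t) = e^(−0.0670×3.11) = e^(−0.2084) = 0.8119; e^(−k₂t) = e^(−5.816) = 0.002980.
C_B = 0.0670×5.75/(1.87−0.0670) × (0.8119−0.002980) = 0.2137×0.8089 = 0.1728 mol·L⁻¹.
Y_B = C_B/C_{A0} = 0.1728/5.75 = 0.0301.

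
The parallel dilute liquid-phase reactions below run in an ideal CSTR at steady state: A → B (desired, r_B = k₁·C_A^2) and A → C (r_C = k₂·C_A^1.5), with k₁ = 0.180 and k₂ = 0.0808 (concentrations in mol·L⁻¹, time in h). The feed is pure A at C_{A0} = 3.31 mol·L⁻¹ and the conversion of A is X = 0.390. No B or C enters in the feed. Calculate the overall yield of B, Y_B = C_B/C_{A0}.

Exit C_A = C_{A0}(1−X) = 3.31×0.610 = 2.019 mol·L⁻¹.
In a CSTR the entire volume is at exit conditions, so r_B = 0.180×2.019^2 = 0.7338 and r_C = 0.0808×2.019^1.5 = 0.2318.
Fraction of consumed A going to B: r_B/(r_B+r_C) = 0.7599.
C_B = 0.7599·C_{A0}·X = 0.7599×3.31×0.390 = 0.981 mol·L⁻¹; Y_B = C_B/C_{A0} = 0.296.

0.296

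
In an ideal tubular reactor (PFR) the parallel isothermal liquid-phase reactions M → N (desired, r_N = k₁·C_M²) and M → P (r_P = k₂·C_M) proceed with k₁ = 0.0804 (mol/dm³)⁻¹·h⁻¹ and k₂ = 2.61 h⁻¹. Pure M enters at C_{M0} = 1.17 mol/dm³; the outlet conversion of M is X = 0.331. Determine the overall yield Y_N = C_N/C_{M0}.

0.00966

C_M = C_{M0}(1−X) = 0.7827 mol/dm³.
Along a PFR/batch, dC_P/dC_M = −r_P/(r_N+r_P) = −k₂/(k₂+k₁·C_M).
Integrating from C_{M0} to C_M: C_P = (2.61/0.0804)·ln[(2.61+0.0804·1.17)/(2.61+0.0804·0.783)] = 32.46·ln(2.704/2.673) = 0.3760 mol/dm³.
Then C_N = (C_{M0}−C_M) − C_P = 0.3873 − 0.3760 = 0.01130 mol/dm³.
Y_N = C_N/C_{M0} = 0.01130/1.17 = 0.00966.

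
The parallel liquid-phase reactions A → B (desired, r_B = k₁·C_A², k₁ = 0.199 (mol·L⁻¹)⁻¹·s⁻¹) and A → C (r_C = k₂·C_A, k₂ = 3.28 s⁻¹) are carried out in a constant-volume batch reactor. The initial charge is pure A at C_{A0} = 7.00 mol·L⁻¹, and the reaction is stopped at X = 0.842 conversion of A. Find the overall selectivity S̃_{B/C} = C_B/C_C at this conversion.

C_A = C_{A0}(1−X) = 1.106 mol·L⁻¹.
Along a PFR/batch, dC_C/dC_A = −r_C/(r_B+r_C) = −k₂/(k₂+k₁·C_A).
Integrating from C_{A0} to C_A: C_C = (3.28/0.199)·ln[(3.28+0.199·7.00)/(3.28+0.199·1.11)] = 16.48·ln(4.673/3.500) = 4.764 mol·L⁻¹.
Then C_B = (C_{A0}−C_A) − C_C = 5.894 − 4.764 = 1.130 mol·L⁻¹.
S̃_{B/C} = C_B/C_C = 1.130/4.764 = 0.237.

0.237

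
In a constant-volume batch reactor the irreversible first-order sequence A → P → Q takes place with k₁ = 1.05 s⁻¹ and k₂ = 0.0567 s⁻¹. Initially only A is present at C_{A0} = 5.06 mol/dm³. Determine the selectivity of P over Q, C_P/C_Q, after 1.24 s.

23.1

For first-order series with pure A initially, C_P(t) = k₁C_{A0}/(k₂−k₁)·(e^(−k₁t) − e^(−k₂t)).
e^(−k₁t) = e^(−1.05×1.24) = e^(−1.302) = 0.2720; e^(−k₂t) = e^(−0.07031) = 0.9321.
C_P = 1.05×5.06/(0.0567−1.05) × (0.2720−0.9321) = (-5.349)×(-0.6601) = 3.531 mol/dm³.
C_A = C_{A0}e^(−k₁t) = 1.376 mol/dm³, so C_Q = C_{A0}−C_A−C_P = 0.1529 mol/dm³; C_P/C_Q = 23.1.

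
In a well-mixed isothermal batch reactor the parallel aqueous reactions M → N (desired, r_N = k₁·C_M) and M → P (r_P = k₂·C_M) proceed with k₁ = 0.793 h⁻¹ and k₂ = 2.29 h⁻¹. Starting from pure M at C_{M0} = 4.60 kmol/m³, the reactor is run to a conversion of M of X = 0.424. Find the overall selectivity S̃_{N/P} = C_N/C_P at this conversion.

0.346

C_M = C_{M0}(1−X) = 2.650 kmol/m³.
Both paths are first order in M, so the instantaneous fraction to N is constant: dC_N/d(−C_M) = k₁/(k₁+k₂) = 0.2572.
C_N = 0.2572·(C_{M0}−C_M) = 0.2572×1.950 = 0.502 kmol/m³.
C_P = (C_{M0}−C_M)−C_N = 1.449 kmol/m³; S̃_{N/P} = 0.5017/1.449 = 0.346.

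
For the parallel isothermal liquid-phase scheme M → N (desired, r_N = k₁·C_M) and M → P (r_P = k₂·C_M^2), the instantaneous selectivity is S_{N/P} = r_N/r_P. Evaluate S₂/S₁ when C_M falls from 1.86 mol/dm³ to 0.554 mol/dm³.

S_{N/P} = (k₁/k₂)·C_M⁻¹, so S₂/S₁ = (C_{M,2}/C_{M,1})⁻¹.
= 1.86/0.554 = 3.36.

3.36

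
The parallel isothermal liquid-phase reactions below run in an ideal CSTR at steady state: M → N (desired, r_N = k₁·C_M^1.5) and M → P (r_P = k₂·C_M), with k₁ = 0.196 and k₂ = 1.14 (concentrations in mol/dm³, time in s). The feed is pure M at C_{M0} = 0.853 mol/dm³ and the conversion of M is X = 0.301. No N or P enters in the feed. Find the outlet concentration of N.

0.0301 mol/dm³

Exit C_M = C_{M0}(1−X) = 0.853×0.699 = 0.5962 mol/dm³.
Rates in a CSTR are evaluated at the outlet concentration: r_N = 0.196×0.5962^1.5 = 0.09024, r_P = 1.14×0.5962 = 0.6797.
Fraction of consumed M going to N: r_N/(r_N+r_P) = 0.1172.
C_N = 0.1172·C_{M0}·X = 0.1172×0.853×0.301 = 0.0301 mol/dm³.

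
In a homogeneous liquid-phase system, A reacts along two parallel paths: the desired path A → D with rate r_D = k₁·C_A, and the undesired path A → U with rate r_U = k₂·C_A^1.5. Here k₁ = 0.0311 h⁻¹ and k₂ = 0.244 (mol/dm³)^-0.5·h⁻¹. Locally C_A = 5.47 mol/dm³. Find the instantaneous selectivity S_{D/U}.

0.0545

S_{D/U} = r_D/r_U = (k₁·C_A)/(k₂·C_A^1.5) = (k₁/k₂)·C_A^-0.5.
= (0.0311×5.470) / (0.244×5.470^1.5) = 0.1701/3.122 = 0.0545.
The undesired path is higher order in A, so low C_A (CSTR or dilute feed) favours D.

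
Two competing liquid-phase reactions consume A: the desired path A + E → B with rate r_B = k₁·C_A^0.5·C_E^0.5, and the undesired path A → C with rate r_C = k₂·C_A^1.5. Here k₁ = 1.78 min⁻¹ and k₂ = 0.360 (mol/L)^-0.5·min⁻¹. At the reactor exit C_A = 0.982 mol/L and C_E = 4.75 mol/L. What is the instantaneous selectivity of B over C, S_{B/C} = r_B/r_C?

11.0

S_{B/C} = r_B/r_C = (k₁·C_A^0.5·C_E^0.5)/(k₂·C_A^1.5) = (k₁/k₂)·C_A⁻¹·C_E^0.5.
= (1.78×0.9820^0.5×4.750^0.5) / (0.360×0.9820^1.5) = 3.844/0.3503 = 11.0.
The undesired path is higher order in A, so low C_A (CSTR or dilute feed) favours B.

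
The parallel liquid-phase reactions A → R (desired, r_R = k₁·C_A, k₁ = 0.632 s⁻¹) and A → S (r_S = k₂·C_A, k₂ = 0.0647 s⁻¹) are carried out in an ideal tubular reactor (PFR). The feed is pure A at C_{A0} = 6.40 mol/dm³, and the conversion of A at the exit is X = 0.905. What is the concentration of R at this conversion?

C_A = C_{A0}(1−X) = 0.6080 mol/dm³.
Both paths are first order in A, so the instantaneous fraction to R is constant: dC_R/d(−C_A) = k₁/(k₁+k₂) = 0.9071.
C_R = 0.9071·(C_{A0}−C_A) = 0.9071×5.792 = 5.25 mol/dm³.

5.25 mol/dm³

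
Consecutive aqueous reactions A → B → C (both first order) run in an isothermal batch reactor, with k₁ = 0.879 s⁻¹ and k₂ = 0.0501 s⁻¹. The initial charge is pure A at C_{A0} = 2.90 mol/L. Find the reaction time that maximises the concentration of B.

For first-order series the maximum of C_B occurs at t_opt = ln(k₂/k₁)/(k₂−k₁).
= ln(0.0501/0.879)/(0.0501−0.879) = ln(0.05700)/-0.8289 = -2.865/-0.8289 = 3.46 s.

3.46 s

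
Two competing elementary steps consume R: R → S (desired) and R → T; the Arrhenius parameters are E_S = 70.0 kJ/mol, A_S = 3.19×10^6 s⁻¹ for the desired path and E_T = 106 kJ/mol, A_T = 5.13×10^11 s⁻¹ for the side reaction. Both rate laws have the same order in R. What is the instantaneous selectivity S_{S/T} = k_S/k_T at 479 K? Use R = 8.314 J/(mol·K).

k_S/k_T = (A_S/A_T)·exp[−(E_S−E_T)/(RT)] = (A_S/A_T)·exp[(E_T−E_S)/(RT)].
(E_T−E_S)/(RT) = (106−70.0)×10³/(8.314×479) = 36000/3982 = 9.040.
k_S/k_T = (3.19×10^6/5.13×10^11)·exp(9.040) = 6.218×10^-6 × 8432 = 0.0524.

0.0524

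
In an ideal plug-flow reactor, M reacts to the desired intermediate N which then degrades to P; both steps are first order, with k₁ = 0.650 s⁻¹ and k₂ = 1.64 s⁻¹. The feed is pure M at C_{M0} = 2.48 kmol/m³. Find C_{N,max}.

Evaluating C_N at τ_opt = ln(k₂/k₁)/(k₂−k₁) gives C_{N,max}/C_{M0} = (k₁/k₂)^[k₂/(k₂−k₁)].
= (0.650/1.64)^(1.64/(1.64−0.650)) = (0.3963)^(1.657) = 0.2159.
C_{N,max} = 0.2159×2.48 = 0.535 kmol/m³.

0.535 kmol/m³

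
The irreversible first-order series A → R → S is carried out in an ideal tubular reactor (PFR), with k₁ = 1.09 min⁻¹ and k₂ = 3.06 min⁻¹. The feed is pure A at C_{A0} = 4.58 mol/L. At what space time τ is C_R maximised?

0.524 min

For first-order series the maximum of C_R occurs at τ_opt = ln(k₂/k₁)/(k₂−k₁).
= ln(3.06/1.09)/(3.06−1.09) = ln(2.807)/1.970 = 1.032/1.970 = 0.524 min.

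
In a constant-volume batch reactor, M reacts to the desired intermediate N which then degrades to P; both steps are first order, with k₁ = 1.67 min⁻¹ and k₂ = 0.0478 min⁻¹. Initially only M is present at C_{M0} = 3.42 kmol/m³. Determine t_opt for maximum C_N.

2.19 min

For first-order series the maximum of C_N occurs at t_opt = ln(k₂/k₁)/(k₂−k₁).
= ln(0.0478/1.67)/(0.0478−1.67) = ln(0.02862)/-1.622 = -3.554/-1.622 = 2.19 min.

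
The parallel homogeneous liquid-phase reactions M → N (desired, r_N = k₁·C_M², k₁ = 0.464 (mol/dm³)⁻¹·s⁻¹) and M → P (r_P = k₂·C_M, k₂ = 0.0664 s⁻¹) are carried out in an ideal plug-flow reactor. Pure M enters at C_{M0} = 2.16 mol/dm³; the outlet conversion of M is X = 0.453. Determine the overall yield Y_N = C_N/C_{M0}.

C_M = C_{M0}(1−X) = 1.182 mol/dm³.
Along a PFR/batch, dC_P/dC_M = −r_P/(r_N+r_P) = −k₂/(k₂+k₁·C_M).
Integrating from C_{M0} to C_M: C_P = (0.0664/0.464)·ln[(0.0664+0.464·2.16)/(0.0664+0.464·1.18)] = 0.1431·ln(1.069/0.6146) = 0.07915 mol/dm³.
Then C_N = (C_{M0}−C_M) − C_P = 0.9785 − 0.07915 = 0.8993 mol/dm³.
Y_N = C_N/C_{M0} = 0.8993/2.16 = 0.416.

0.416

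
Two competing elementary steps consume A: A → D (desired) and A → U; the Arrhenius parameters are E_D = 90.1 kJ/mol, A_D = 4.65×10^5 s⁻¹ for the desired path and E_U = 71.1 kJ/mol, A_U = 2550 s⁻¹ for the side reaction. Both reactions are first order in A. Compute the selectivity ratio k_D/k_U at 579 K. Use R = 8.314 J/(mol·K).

k_D/k_U = (A_D/A_U)·exp[−(E_D−E_U)/(RT)] = (A_D/A_U)·exp[(E_U−E_D)/(RT)].
(E_U−E_D)/(RT) = (71.1−90.1)×10³/(8.314×579) = -19000/4814 = -3.947.
k_D/k_U = (4.65×10^5/2550)·exp(-3.947) = 182.4 × 0.01931 = 3.52.

3.52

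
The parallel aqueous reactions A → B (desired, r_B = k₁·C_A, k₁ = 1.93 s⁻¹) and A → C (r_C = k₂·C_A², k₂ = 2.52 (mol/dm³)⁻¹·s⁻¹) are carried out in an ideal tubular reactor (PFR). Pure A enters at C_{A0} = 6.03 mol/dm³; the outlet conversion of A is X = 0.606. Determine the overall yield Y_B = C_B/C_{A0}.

0.0980

C_A = C_{A0}(1−X) = 2.376 mol/dm³.
Along a PFR/batch, dC_B/dC_A = −r_B/(r_B+r_C) = −k₁/(k₁+k₂·C_A).
Integrating from C_{A0} to C_A: C_B = (1.93/2.52)·ln[(1.93+2.52·6.03)/(1.93+2.52·2.38)] = 0.7659·ln(17.13/7.917) = 0.5909 mol/dm³.
Y_B = C_B/C_{A0} = 0.5909/6.03 = 0.0980.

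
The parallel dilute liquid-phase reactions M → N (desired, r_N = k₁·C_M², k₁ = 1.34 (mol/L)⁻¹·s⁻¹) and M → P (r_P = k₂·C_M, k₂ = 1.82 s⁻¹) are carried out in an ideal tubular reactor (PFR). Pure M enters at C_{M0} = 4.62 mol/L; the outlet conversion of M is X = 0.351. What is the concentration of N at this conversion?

C_M = C_{M0}(1−X) = 2.998 mol/L.
Along a PFR/batch, dC_P/dC_M = −r_P/(r_N+r_P) = −k₂/(k₂+k₁·C_M).
Integrating from C_{M0} to C_M: C_P = (1.82/1.34)·ln[(1.82+1.34·4.62)/(1.82+1.34·3.00)] = 1.358·ln(8.011/5.838) = 0.4298 mol/L.
Then C_N = (C_{M0}−C_M) − C_P = 1.622 − 0.4298 = 1.192 mol/L.

1.19 mol/L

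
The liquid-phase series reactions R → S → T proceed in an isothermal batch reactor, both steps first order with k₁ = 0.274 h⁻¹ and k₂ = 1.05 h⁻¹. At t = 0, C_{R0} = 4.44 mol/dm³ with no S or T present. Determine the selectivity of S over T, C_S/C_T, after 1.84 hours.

0.693

The intermediate concentration in a first-order A→B→C sequence is C_S = k₁C_{R0}(e^(−k₁t) − e^(−k₂t))/(k₂−k₁).
e^(−k₁t) = e^(−0.274×1.84) = e^(−0.5042) = 0.6040; e^(−k₂t) = e^(−1.932) = 0.1449.
C_S = 0.274×4.44/(1.05−0.274) × (0.6040−0.1449) = 1.568×0.4592 = 0.7198 mol/dm³.
C_R = C_{R0}e^(−k₁t) = 2.682 mol/dm³, so C_T = C_{R0}−C_R−C_S = 1.038 mol/dm³; C_S/C_T = 0.693.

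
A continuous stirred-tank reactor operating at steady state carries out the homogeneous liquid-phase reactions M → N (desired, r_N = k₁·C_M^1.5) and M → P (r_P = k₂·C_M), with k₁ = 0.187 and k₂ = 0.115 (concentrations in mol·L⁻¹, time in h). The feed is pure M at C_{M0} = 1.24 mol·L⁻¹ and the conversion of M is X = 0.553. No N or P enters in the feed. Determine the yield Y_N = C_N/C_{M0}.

0.303

Exit C_M = C_{M0}(1−X) = 1.24×0.447 = 0.5543 mol·L⁻¹.
A CSTR operates uniformly at the exit composition, giving r_N = 0.07717 and r_P = 0.06374 (each k·C_M^n at C_M = 0.5543).
Fraction of consumed M going to N: r_N/(r_N+r_P) = 0.5476.
C_N = 0.5476·C_{M0}·X = 0.5476×1.24×0.553 = 0.376 mol·L⁻¹; Y_N = C_N/C_{M0} = 0.303.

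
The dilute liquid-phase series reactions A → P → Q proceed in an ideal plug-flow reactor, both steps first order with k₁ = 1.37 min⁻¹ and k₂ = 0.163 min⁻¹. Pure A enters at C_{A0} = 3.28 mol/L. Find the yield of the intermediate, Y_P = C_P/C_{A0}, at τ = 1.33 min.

For first-order series with pure A initially, C_P(τ) = k₁C_{A0}/(k₂−k₁)·(e^(−k₁τ) − e^(−k₂τ)).
e^(−k₁τ) = e^(−1.37×1.33) = e^(−1.822) = 0.1617; e^(−k₂τ) = e^(−0.2168) = 0.8051.
C_P = 1.37×3.28/(0.163−1.37) × (0.1617−0.8051) = (-3.723)×(-0.6434) = 2.395 mol/L.
Y_P = C_P/C_{A0} = 2.395/3.28 = 0.730.

0.730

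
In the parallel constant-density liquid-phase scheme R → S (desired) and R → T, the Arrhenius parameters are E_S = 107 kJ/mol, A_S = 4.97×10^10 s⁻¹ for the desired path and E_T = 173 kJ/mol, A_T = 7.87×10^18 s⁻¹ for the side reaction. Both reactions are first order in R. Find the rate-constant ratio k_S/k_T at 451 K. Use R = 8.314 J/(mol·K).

0.278

With equal orders, S_{S/T} = k_S/k_T = (A_S/A_T)·exp[(E_T−E_S)/(RT)].
(E_T−E_S)/(RT) = (173−107)×10³/(8.314×451) = 66000/3750 = 17.60.
k_S/k_T = (4.97×10^10/7.87×10^18)·exp(17.60) = 6.315×10^-9 × 4.409×10^7 = 0.278.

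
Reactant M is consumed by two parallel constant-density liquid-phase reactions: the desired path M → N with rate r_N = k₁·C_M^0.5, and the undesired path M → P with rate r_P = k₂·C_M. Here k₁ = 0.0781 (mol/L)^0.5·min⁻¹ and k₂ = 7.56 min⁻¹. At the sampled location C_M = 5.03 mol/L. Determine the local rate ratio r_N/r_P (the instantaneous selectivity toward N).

0.00461

S_{N/P} = r_N/r_P = (k₁·C_M^0.5)/(k₂·C_M) = (k₁/k₂)·C_M^-0.5.
= (0.0781×5.030^0.5) / (7.56×5.030) = 0.1752/38.03 = 0.00461.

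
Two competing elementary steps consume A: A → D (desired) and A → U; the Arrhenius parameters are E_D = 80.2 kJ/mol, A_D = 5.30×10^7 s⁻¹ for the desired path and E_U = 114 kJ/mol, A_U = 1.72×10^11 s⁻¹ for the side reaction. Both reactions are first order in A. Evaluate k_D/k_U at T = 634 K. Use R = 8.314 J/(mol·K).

0.188

With equal orders, S_{D/U} = k_D/k_U = (A_D/A_U)·exp[(E_U−E_D)/(RT)].
(E_U−E_D)/(RT) = (114−80.2)×10³/(8.314×634) = 33800/5271 = 6.412.
k_D/k_U = (5.30×10^7/1.72×10^11)·exp(6.412) = 3.081×10^-4 × 609.3 = 0.188.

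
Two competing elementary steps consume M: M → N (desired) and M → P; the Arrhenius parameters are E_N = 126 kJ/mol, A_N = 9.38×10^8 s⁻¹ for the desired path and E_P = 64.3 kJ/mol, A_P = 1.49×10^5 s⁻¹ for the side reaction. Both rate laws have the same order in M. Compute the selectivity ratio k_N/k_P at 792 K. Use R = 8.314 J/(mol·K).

0.537

k_N/k_P = (A_N/A_P)·exp[−(E_N−E_P)/(RT)] = (A_N/A_P)·exp[(E_P−E_N)/(RT)].
(E_P−E_N)/(RT) = (64.3−126)×10³/(8.314×792) = -61700/6585 = -9.370.
k_N/k_P = (9.38×10^8/1.49×10^5)·exp(-9.370) = 6295 × 8.522×10^-5 = 0.537.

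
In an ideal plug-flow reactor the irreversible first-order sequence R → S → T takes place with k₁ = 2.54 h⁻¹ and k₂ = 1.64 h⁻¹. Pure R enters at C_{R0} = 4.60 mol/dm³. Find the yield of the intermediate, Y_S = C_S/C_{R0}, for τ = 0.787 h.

The intermediate concentration in a first-order A→B→C sequence is C_S = k₁C_{R0}(e^(−k₁τ) − e^(−k₂τ))/(k₂−k₁).
e^(−k₁τ) = e^(−2.54×0.787) = e^(−1.999) = 0.1355; e^(−k₂τ) = e^(−1.291) = 0.2751.
C_S = 2.54×4.60/(1.64−2.54) × (0.1355−0.2751) = (-12.98)×(-0.1396) = 1.812 mol/dm³.
Y_S = C_S/C_{R0} = 1.812/4.60 = 0.394.

0.394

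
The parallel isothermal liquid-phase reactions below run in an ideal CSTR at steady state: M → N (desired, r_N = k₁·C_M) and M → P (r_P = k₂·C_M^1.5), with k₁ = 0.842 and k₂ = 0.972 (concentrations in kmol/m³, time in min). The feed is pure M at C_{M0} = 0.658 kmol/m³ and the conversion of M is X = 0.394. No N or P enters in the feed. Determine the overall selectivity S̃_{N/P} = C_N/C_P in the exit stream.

Exit C_M = C_{M0}(1−X) = 0.658×0.606 = 0.3987 kmol/m³.
Rates in a CSTR are evaluated at the outlet concentration: r_N = 0.842×0.3987 = 0.3357, r_P = 0.972×0.3987^1.5 = 0.2447.
Overall selectivity = C_N/C_P = r_Nτ/(r_Pτ) = r_N/r_P = 1.37.

1.37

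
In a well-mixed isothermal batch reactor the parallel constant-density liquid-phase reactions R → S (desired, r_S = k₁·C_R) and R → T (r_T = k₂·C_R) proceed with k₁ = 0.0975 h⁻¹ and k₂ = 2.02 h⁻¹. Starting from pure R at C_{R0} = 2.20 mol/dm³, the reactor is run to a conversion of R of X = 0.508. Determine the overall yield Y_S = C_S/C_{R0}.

0.0234

C_R = C_{R0}(1−X) = 1.082 mol/dm³.
Both paths are first order in R, so the instantaneous fraction to S is constant: dC_S/d(−C_R) = k₁/(k₁+k₂) = 0.04604.
C_S = 0.04604·(C_{R0}−C_R) = 0.04604×1.118 = 0.0515 mol/dm³.
Y_S = C_S/C_{R0} = 0.05146/2.20 = 0.0234.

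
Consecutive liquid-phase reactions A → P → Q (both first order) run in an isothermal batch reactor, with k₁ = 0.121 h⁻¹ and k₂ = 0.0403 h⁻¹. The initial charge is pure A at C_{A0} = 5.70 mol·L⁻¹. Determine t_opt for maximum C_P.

Setting dC_P/dt = 0 gives t_opt = ln(k₂/k₁)/(k₂−k₁).
= ln(0.0403/0.121)/(0.0403−0.121) = ln(0.3331)/-0.08070 = -1.099/-0.08070 = 13.6 h.

13.6 h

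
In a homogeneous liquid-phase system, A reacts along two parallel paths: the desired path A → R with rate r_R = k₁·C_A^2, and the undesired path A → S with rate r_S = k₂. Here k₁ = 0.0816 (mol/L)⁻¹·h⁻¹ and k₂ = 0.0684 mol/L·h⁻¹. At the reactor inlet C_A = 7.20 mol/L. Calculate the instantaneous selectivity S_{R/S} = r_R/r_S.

S_{R/S} = r_R/r_S = (k₁·C_A^2)/(k₂) = (k₁/k₂)·C_A^2.
= (0.0816×7.200^2) / (0.0684) = 4.230/0.06840 = 61.8.

61.8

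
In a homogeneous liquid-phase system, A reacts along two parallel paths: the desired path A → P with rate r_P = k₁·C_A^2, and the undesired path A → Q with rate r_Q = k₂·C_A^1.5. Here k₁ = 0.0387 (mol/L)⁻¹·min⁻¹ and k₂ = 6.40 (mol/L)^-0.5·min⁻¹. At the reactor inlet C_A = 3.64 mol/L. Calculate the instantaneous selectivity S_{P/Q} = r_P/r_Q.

0.0115

S_{P/Q} = r_P/r_Q = (k₁·C_A^2)/(k₂·C_A^1.5) = (k₁/k₂)·C_A^0.5.
= (0.0387×3.640^2) / (6.40×3.640^1.5) = 0.5128/44.45 = 0.0115.
Since the desired path is higher order in A, keeping C_A high (PFR or concentrated feed) favours P.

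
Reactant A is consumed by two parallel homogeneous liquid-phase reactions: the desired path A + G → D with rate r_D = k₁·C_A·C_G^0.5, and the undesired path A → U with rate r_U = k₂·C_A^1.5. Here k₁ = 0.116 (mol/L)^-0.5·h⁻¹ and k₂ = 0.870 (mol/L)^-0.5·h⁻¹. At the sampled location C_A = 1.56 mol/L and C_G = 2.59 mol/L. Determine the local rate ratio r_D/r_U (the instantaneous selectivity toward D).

S_{D/U} = r_D/r_U = (k₁·C_A·C_G^0.5)/(k₂·C_A^1.5) = (k₁/k₂)·C_A^-0.5·C_G^0.5.
= (0.116×1.560×2.590^0.5) / (0.870×1.560^1.5) = 0.2912/1.695 = 0.172.
The undesired path is higher order in A, so low C_A (CSTR or dilute feed) favours D.

0.172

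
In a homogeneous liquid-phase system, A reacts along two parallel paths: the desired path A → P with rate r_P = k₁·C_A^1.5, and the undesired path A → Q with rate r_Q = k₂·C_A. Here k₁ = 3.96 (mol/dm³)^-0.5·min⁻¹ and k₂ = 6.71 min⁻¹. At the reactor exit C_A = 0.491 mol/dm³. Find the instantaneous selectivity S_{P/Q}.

0.414

S_{P/Q} = r_P/r_Q = (k₁·C_A^1.5)/(k₂·C_A) = (k₁/k₂)·C_A^0.5.
= (3.96×0.4910^1.5) / (6.71×0.4910) = 1.362/3.295 = 0.414.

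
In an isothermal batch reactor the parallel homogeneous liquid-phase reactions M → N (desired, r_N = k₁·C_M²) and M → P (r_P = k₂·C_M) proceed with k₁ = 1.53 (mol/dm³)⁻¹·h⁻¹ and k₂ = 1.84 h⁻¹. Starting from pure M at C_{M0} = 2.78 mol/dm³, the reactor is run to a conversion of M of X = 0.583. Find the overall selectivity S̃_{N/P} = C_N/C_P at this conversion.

C_M = C_{M0}(1−X) = 1.159 mol/dm³.
Along a PFR/batch, dC_P/dC_M = −r_P/(r_N+r_P) = −k₂/(k₂+k₁·C_M).
Integrating from C_{M0} to C_M: C_P = (1.84/1.53)·ln[(1.84+1.53·2.78)/(1.84+1.53·1.16)] = 1.203·ln(6.093/3.614) = 0.6283 mol/dm³.
Then C_N = (C_{M0}−C_M) − C_P = 1.621 − 0.6283 = 0.9924 mol/dm³.
S̃_{N/P} = C_N/C_P = 0.9924/0.6283 = 1.58.

1.58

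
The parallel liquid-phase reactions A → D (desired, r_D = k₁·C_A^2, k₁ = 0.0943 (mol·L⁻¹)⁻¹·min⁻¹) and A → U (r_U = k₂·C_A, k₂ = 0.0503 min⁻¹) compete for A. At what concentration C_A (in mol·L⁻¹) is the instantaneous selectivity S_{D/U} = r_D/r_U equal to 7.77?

S_{D/U} = (k₁/k₂)·C_A ⇒ C_A = S·k₂/k₁.
= 7.77×0.0503/0.0943 = 4.14 mol·L⁻¹.

4.14 mol·L⁻¹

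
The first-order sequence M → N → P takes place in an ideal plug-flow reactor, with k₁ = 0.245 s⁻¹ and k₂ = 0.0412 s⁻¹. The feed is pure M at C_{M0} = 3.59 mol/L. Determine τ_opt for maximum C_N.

Setting dC_N/dτ = 0 gives τ_opt = ln(k₂/k₁)/(k₂−k₁).
= ln(0.0412/0.245)/(0.0412−0.245) = ln(0.1682)/-0.2038 = -1.783/-0.2038 = 8.75 s.

8.75 s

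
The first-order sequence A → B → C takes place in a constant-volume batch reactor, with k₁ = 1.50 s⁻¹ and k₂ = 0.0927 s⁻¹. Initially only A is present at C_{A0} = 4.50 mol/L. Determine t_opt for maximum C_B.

For first-order series the maximum of C_B occurs at t_opt = ln(k₂/k₁)/(k₂−k₁).
= ln(0.0927/1.50)/(0.0927−1.50) = ln(0.06180)/-1.407 = -2.784/-1.407 = 1.98 s.

1.98 s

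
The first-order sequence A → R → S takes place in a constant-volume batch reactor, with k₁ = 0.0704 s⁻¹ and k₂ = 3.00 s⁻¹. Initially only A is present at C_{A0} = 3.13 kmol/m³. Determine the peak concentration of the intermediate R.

0.0671 kmol/m³

At the optimum, C_{R,max}/C_{A0} = (k₁/k₂)^[k₂/(k₂−k₁)].
= (0.0704/3.00)^(3.00/(3.00−0.0704)) = (0.02347)^(1.024) = 0.02144.
C_{R,max} = 0.02144×3.13 = 0.0671 kmol/m³.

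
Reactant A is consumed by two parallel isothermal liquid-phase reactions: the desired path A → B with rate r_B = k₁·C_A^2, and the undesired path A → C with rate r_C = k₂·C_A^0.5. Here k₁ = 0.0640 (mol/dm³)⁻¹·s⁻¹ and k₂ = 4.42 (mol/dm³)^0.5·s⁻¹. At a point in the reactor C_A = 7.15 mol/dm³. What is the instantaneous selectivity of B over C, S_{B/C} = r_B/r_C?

0.277

S_{B/C} = r_B/r_C = (k₁·C_A^2)/(k₂·C_A^0.5) = (k₁/k₂)·C_A^1.5.
= (0.0640×7.150^2) / (4.42×7.150^0.5) = 3.272/11.82 = 0.277.
Since the desired path is higher order in A, keeping C_A high (PFR or concentrated feed) favours B.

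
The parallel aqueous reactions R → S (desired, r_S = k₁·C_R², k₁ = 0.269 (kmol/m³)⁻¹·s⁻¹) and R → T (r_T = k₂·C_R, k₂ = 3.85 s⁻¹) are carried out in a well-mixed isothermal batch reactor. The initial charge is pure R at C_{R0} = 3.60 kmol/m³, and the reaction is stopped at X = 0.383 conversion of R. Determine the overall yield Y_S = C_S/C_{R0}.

C_R = C_{R0}(1−X) = 2.221 kmol/m³.
Along a PFR/batch, dC_T/dC_R = −r_T/(r_S+r_T) = −k₂/(k₂+k₁·C_R).
Integrating from C_{R0} to C_R: C_T = (3.85/0.269)·ln[(3.85+0.269·3.60)/(3.85+0.269·2.22)] = 14.31·ln(4.818/4.448) = 1.146 kmol/m³.
Then C_S = (C_{R0}−C_R) − C_T = 1.379 − 1.146 = 0.2324 kmol/m³.
Y_S = C_S/C_{R0} = 0.2324/3.60 = 0.0646.

0.0646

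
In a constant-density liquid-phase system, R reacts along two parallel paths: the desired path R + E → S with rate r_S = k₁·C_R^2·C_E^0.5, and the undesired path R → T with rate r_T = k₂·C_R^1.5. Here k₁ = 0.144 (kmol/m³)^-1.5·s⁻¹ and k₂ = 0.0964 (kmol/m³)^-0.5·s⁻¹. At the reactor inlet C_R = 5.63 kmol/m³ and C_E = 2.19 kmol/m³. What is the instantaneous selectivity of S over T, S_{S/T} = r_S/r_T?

5.25

S_{S/T} = r_S/r_T = (k₁·C_R^2·C_E^0.5)/(k₂·C_R^1.5) = (k₁/k₂)·C_R^0.5·C_E^0.5.
= (0.144×5.630^2×2.190^0.5) / (0.0964×5.630^1.5) = 6.755/1.288 = 5.25.
Since the desired path is higher order in R, keeping C_R high (PFR or concentrated feed) favours S.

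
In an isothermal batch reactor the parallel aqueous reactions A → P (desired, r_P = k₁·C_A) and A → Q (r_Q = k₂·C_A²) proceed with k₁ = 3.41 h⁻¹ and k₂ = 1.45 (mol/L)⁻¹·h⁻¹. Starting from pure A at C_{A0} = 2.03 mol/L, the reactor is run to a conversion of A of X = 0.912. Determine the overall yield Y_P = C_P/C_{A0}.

0.636

C_A = C_{A0}(1−X) = 0.1786 mol/L.
Along a PFR/batch, dC_P/dC_A = −r_P/(r_P+r_Q) = −k₁/(k₁+k₂·C_A).
Integrating from C_{A0} to C_A: C_P = (3.41/1.45)·ln[(3.41+1.45·2.03)/(3.41+1.45·0.179)] = 2.352·ln(6.354/3.669) = 1.291 mol/L.
Y_P = C_P/C_{A0} = 1.291/2.03 = 0.636.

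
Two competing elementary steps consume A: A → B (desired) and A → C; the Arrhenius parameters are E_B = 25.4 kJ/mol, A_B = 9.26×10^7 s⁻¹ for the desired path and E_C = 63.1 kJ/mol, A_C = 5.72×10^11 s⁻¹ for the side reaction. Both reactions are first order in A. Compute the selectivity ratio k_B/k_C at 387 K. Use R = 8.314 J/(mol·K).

19.9

Since both paths have the same order in A, the concentration cancels and S_{B/C} = k_B/k_C = (A_B/A_C)·exp[(E_C−E_B)/(RT)].
(E_C−E_B)/(RT) = (63.1−25.4)×10³/(8.314×387) = 37700/3218 = 11.72.
k_B/k_C = (9.26×10^7/5.72×10^11)·exp(11.72) = 1.619×10^-4 × 1.227×10^5 = 19.9.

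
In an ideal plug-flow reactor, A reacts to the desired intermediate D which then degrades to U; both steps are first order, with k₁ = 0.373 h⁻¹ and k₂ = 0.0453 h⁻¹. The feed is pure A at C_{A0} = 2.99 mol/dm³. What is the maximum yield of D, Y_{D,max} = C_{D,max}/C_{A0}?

0.747

At the optimum, C_{D,max}/C_{A0} = (k₁/k₂)^[k₂/(k₂−k₁)].
= (0.373/0.0453)^(0.0453/(0.0453−0.373)) = (8.234)^(-0.1382) = 0.7472.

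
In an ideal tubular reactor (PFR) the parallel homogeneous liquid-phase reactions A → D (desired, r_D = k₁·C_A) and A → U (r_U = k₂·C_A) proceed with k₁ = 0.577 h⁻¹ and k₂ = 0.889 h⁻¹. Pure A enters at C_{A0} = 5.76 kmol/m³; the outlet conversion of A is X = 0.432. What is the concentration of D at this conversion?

0.979 kmol/m³

C_A = C_{A0}(1−X) = 3.272 kmol/m³.
Both paths are first order in A, so the instantaneous fraction to D is constant: dC_D/d(−C_A) = k₁/(k₁+k₂) = 0.3936.
C_D = 0.3936·(C_{A0}−C_A) = 0.3936×2.488 = 0.979 kmol/m³.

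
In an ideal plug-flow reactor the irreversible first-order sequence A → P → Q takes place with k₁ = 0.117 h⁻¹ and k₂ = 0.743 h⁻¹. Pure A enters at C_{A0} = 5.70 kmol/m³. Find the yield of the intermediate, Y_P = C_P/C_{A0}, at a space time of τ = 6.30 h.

The intermediate concentration in a first-order A→B→C sequence is C_P = k₁C_{A0}(e^(−k₁τ) − e^(−k₂τ))/(k₂−k₁).
e^(−k₁τ) = e^(−0.117×6.30) = e^(−0.7371) = 0.4785; e^(−k₂τ) = e^(−4.681) = 0.009271.
C_P = 0.117×5.70/(0.743−0.117) × (0.4785−0.009271) = 1.065×0.4692 = 0.4999 kmol/m³.
Y_P = C_P/C_{A0} = 0.4999/5.70 = 0.0877.

0.0877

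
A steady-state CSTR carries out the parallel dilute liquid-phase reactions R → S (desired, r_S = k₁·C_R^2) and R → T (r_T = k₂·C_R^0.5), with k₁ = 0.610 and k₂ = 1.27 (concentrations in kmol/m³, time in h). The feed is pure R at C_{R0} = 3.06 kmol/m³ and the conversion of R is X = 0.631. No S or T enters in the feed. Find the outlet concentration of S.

Exit C_R = C_{R0}(1−X) = 3.06×0.369 = 1.129 kmol/m³.
Rates in a CSTR are evaluated at the outlet concentration: r_S = 0.610×1.129^2 = 0.7777, r_T = 1.27×1.129^0.5 = 1.350.
Fraction of consumed R going to S: r_S/(r_S+r_T) = 0.3656.
C_S = 0.3656·C_{R0}·X = 0.3656×3.06×0.631 = 0.706 kmol/m³.

0.706 kmol/m³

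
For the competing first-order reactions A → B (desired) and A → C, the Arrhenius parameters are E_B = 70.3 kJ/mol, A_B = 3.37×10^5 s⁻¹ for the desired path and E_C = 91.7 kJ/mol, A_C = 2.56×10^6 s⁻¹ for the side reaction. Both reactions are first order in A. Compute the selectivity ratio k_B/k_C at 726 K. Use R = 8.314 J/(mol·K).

With equal orders, S_{B/C} = k_B/k_C = (A_B/A_C)·exp[(E_C−E_B)/(RT)].
(E_C−E_B)/(RT) = (91.7−70.3)×10³/(8.314×726) = 21400/6036 = 3.545.
k_B/k_C = (3.37×10^5/2.56×10^6)·exp(3.545) = 0.1316 × 34.65 = 4.56.
Since E_B < E_C, lowering the temperature improves selectivity toward B.

4.56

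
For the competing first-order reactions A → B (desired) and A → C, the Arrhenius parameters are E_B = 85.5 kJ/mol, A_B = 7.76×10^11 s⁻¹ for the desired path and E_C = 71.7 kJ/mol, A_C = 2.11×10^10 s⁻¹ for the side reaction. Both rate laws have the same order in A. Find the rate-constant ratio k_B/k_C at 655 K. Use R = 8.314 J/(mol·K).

2.92

With equal orders, S_{B/C} = k_B/k_C = (A_B/A_C)·exp[(E_C−E_B)/(RT)].
(E_C−E_B)/(RT) = (71.7−85.5)×10³/(8.314×655) = -13800/5446 = -2.534.
k_B/k_C = (7.76×10^11/2.11×10^10)·exp(-2.534) = 36.78 × 0.07933 = 2.92.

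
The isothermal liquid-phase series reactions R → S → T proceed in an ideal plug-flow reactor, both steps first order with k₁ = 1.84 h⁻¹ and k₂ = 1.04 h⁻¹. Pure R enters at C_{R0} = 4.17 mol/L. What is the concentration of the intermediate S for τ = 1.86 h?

Solving the coupled first-order balances gives C_S(τ) = [k₁/(k₂−k₁)]·C_{R0}·(e^(−k₁τ) − e^(−k₂τ)).
e^(−k₁τ) = e^(−1.84×1.86) = e^(−3.422) = 0.03263; e^(−k₂τ) = e^(−1.934) = 0.1445.
C_S = 1.84×4.17/(1.04−1.84) × (0.03263−0.1445) = (-9.591)×(-0.1119) = 1.073 mol/L.

1.07 mol/L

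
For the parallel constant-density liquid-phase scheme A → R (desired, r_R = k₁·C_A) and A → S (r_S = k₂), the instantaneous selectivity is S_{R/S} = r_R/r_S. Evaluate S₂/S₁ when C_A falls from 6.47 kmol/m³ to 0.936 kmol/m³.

0.145

S_{R/S} = (k₁/k₂)·C_A, so S₂/S₁ = (C_{A,2}/C_{A,1}).
= 0.936/6.47 = 0.145.
Selectivity toward R falls as C_A falls — high-concentration operation is favoured.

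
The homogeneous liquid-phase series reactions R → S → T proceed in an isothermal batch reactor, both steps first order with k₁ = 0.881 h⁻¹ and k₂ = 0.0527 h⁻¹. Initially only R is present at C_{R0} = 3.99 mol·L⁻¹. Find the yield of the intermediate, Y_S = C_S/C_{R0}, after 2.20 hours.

Solving the coupled first-order balances gives C_S(t) = [k₁/(k₂−k₁)]·C_{R0}·(e^(−k₁t) − e^(−k₂t)).
e^(−k₁t) = e^(−0.881×2.20) = e^(−1.938) = 0.1440; e^(−k₂t) = e^(−0.1159) = 0.8905.
C_S = 0.881×3.99/(0.0527−0.881) × (0.1440−0.8905) = (-4.244)×(-0.7466) = 3.168 mol·L⁻¹.
Y_S = C_S/C_{R0} = 3.168/3.99 = 0.794.

0.794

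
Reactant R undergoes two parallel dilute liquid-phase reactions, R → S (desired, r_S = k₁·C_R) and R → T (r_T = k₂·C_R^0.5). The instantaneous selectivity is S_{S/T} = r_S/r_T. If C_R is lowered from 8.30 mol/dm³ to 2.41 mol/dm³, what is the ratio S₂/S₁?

0.539

S_{S/T} = (k₁/k₂)·C_R^0.5, so S₂/S₁ = (C_{R,2}/C_{R,1})^0.5.
= (2.41/8.30)^0.5 = (0.2904)^0.5 = 0.539.
Selectivity toward S falls as C_R falls — high-concentration operation is favoured.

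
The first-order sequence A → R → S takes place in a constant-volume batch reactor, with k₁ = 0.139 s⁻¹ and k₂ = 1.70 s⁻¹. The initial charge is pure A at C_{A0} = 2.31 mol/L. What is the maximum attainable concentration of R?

At the optimum, C_{R,max}/C_{A0} = (k₁/k₂)^[k₂/(k₂−k₁)].
= (0.139/1.70)^(1.70/(1.70−0.139)) = (0.08176)^(1.089) = 0.06542.
C_{R,max} = 0.06542×2.31 = 0.151 mol/L.

0.151 mol/L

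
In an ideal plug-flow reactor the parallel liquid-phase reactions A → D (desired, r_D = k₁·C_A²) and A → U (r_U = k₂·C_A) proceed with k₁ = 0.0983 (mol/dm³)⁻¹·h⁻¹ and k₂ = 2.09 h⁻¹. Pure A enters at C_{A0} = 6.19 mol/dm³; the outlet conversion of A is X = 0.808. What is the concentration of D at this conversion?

0.725 mol/dm³

C_A = C_{A0}(1−X) = 1.188 mol/dm³.
Along a PFR/batch, dC_U/dC_A = −r_U/(r_D+r_U) = −k₂/(k₂+k₁·C_A).
Integrating from C_{A0} to C_A: C_U = (2.09/0.0983)·ln[(2.09+0.0983·6.19)/(2.09+0.0983·1.19)] = 21.26·ln(2.698/2.207) = 4.276 mol/dm³.
Then C_D = (C_{A0}−C_A) − C_U = 5.002 − 4.276 = 0.7252 mol/dm³.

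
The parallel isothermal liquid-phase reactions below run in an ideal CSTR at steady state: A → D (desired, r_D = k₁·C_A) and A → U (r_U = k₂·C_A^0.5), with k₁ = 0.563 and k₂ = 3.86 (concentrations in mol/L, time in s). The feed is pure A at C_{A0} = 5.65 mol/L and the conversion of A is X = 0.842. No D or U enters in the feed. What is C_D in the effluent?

Exit C_A = C_{A0}(1−X) = 5.65×0.158 = 0.8927 mol/L.
In a CSTR the entire volume is at exit conditions, so r_D = 0.563×0.8927 = 0.5026 and r_U = 3.86×0.8927^0.5 = 3.647.
Fraction of consumed A going to D: r_D/(r_D+r_U) = 0.1211.
C_D = 0.1211·C_{A0}·X = 0.1211×5.65×0.842 = 0.576 mol/L.

0.576 mol/L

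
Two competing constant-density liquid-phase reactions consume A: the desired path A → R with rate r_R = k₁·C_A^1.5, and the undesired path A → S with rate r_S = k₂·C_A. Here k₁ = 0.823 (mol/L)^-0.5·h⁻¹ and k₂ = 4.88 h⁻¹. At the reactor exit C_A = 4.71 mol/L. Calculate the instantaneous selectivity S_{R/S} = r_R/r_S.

S_{R/S} = r_R/r_S = (k₁·C_A^1.5)/(k₂·C_A) = (k₁/k₂)·C_A^0.5.
= (0.823×4.710^1.5) / (4.88×4.710) = 8.413/22.98 = 0.366.
Since the desired path is higher order in A, keeping C_A high (PFR or concentrated feed) favours R.

0.366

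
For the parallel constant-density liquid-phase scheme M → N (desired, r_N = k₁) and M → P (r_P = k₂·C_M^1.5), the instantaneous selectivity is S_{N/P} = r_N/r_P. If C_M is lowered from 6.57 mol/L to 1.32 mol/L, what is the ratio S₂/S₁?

S_{N/P} = (k₁/k₂)·C_M^-1.5, so S₂/S₁ = (C_{M,2}/C_{M,1})^-1.5.
= (1.32/6.57)^(-1.5) = (0.2009)^(-1.5) = 11.1.

11.1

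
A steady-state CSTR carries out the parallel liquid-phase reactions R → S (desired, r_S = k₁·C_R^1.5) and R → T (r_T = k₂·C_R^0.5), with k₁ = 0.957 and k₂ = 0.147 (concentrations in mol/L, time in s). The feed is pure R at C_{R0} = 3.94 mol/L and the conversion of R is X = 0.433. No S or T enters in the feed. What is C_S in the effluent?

1.60 mol/L

Exit C_R = C_{R0}(1−X) = 3.94×0.567 = 2.234 mol/L.
Rates in a CSTR are evaluated at the outlet concentration: r_S = 0.957×2.234^1.5 = 3.195, r_T = 0.147×2.234^0.5 = 0.2197.
Fraction of consumed R going to S: r_S/(r_S+r_T) = 0.9357.
C_S = 0.9357·C_{R0}·X = 0.9357×3.94×0.433 = 1.60 mol/L.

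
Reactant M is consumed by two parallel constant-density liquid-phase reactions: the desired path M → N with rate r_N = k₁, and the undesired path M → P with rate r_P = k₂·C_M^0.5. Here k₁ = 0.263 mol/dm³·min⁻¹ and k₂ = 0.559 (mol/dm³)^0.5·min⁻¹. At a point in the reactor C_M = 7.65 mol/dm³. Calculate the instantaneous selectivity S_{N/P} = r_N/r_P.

0.170

S_{N/P} = r_N/r_P = (k₁)/(k₂·C_M^0.5) = (k₁/k₂)·C_M^-0.5.
= (0.263) / (0.559×7.650^0.5) = 0.2630/1.546 = 0.170.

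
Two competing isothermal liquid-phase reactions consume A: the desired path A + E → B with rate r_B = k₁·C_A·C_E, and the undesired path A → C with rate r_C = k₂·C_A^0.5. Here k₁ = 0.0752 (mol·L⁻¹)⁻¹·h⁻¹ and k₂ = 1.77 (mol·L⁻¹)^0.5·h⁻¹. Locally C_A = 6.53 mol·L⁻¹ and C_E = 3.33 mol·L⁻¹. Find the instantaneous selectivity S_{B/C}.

S_{B/C} = r_B/r_C = (k₁·C_A·C_E)/(k₂·C_A^0.5) = (k₁/k₂)·C_A^0.5·C_E.
= (0.0752×6.530×3.330) / (1.77×6.530^0.5) = 1.635/4.523 = 0.362.
Since the desired path is higher order in A, keeping C_A high (PFR or concentrated feed) favours B.

0.362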